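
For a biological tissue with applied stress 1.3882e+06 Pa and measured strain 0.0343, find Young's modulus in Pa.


E = stress / strain
E = 1.3882e+06 / 0.0343
E = 4.0472e+07


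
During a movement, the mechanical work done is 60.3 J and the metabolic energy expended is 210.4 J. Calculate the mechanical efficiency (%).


eta = (W_mech / E_meta) * 100
eta = (60.3 / 210.4) * 100
ratio = 0.2866
eta = 28.6597


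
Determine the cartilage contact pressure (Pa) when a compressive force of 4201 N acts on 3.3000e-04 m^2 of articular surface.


P = F / A
P = 4201 / 3.3000e-04
P = 1.2730e+07


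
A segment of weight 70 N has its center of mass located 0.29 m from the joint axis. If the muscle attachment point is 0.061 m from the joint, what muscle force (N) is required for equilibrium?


F_muscle = W * d_load / d_muscle
F_muscle = 70 * 0.29 / 0.061
Numerator = 20.3000
F_muscle = 332.7869


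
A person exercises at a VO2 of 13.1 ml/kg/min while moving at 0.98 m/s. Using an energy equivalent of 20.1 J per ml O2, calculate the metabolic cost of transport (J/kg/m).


Power per kg = VO2 * 20.1 / 60
Power per kg = 13.1 * 20.1 / 60 = 4.3885 W/kg
Cost = power_per_kg / speed
Cost = 4.3885 / 0.98
Cost = 4.4781


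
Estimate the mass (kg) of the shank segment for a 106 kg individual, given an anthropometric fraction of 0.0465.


m_segment = body_mass * fraction
m_segment = 106 * 0.0465
m_segment = 4.9290


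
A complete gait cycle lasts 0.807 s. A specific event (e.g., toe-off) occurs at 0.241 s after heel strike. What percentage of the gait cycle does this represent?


pct = (event_time / cycle_time) * 100
pct = (0.241 / 0.807) * 100
ratio = 0.2986
pct = 29.8637


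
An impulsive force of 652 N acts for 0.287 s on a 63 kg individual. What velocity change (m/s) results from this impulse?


J = F * dt = 652 * 0.287 = 187.1240 N*s
delta_v = J / m
delta_v = 187.1240 / 63
delta_v = 2.9702


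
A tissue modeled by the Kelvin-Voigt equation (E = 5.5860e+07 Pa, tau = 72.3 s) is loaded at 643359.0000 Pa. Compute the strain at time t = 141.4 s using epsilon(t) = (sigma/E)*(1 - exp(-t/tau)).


epsilon(t) = (sigma/E) * (1 - exp(-t/tau))
sigma/E = 643359.0000 / 5.5860e+07 = 0.0115
exp(-t/tau) = exp(-141.4 / 72.3) = 0.1415
epsilon = 0.0115 * (1 - 0.1415)
epsilon = 0.0099


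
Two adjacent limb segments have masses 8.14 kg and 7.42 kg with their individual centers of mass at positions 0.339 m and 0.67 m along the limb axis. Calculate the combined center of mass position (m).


COM = (m1*x1 + m2*x2) / (m1 + m2)
COM = (8.14*0.339 + 7.42*0.67) / (8.14 + 7.42)
Numerator = 7.7309
Denominator = 15.5600
COM = 0.4968


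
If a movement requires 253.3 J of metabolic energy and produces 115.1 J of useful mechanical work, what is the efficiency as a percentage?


eta = (W_mech / E_meta) * 100
eta = (115.1 / 253.3) * 100
ratio = 0.4544
eta = 45.4402


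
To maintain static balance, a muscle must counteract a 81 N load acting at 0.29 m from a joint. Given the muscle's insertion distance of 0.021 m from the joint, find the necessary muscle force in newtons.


F_muscle = W * d_load / d_muscle
F_muscle = 81 * 0.29 / 0.021
Numerator = 23.4900
F_muscle = 1118.5714


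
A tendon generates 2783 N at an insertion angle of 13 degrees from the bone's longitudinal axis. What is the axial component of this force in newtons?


F_eff = F_tendon * cos(theta)
theta = 13 deg = 0.2269 rad
cos(theta) = 0.9744
F_eff = 2783 * 0.9744
F_eff = 2711.6719


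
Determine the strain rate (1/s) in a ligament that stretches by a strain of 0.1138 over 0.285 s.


strain_rate = delta_strain / delta_t
strain_rate = 0.1138 / 0.285
strain_rate = 0.3993


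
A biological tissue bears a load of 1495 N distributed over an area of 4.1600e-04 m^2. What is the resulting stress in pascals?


stress = F / A
stress = 1495 / 4.1600e-04
stress = 3.5938e+06


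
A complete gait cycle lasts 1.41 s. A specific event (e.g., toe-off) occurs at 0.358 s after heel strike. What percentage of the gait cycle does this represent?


pct = (event_time / cycle_time) * 100
pct = (0.358 / 1.41) * 100
ratio = 0.2539
pct = 25.3901


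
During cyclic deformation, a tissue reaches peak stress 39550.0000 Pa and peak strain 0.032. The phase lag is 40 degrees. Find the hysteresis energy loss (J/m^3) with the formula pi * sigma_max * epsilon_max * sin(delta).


E_loss = pi * sigma_max * epsilon_max * sin(delta)
delta = 40 deg = 0.6981 rad
sin(delta) = 0.6428
E_loss = pi * 39550.0000 * 0.032 * 0.6428
E_loss = 2555.7233


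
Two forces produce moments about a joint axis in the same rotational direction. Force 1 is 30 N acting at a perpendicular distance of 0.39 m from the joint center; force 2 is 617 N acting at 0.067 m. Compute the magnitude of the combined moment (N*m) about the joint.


M = F1 * d1 + F2 * d2
M = 30 * 0.39 + 617 * 0.067
M = 11.7000 + 41.3390
M = 53.0390


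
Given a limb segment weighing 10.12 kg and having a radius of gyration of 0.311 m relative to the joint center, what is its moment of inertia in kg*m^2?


I = m * k^2
I = 10.12 * 0.311^2
k^2 = 0.0967
I = 0.9788


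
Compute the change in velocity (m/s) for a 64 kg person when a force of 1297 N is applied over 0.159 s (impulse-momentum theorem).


J = F * dt = 1297 * 0.159 = 206.2230 N*s
delta_v = J / m
delta_v = 206.2230 / 64
delta_v = 3.2222


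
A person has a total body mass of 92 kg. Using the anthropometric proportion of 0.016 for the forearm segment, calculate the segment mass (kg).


m_segment = body_mass * fraction
m_segment = 92 * 0.016
m_segment = 1.4720


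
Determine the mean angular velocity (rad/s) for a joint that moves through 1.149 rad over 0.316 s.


omega = delta_theta / delta_t
omega = 1.149 / 0.316
omega = 3.6361


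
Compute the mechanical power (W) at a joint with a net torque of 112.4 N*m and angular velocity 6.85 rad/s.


P = M * omega
P = 112.4 * 6.85
P = 769.9400


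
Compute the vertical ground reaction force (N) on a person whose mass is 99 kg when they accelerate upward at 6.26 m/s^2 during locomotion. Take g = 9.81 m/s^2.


GRF = m * (g + a)
GRF = 99 * (9.81 + 6.26)
GRF = 99 * 16.0700
GRF = 1590.9300


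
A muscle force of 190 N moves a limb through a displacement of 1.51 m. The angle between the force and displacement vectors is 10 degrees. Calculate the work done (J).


W = F * d * cos(theta)
theta = 10 deg = 0.1745 rad
cos(theta) = 0.9848
W = 190 * 1.51 * 0.9848
W = 282.5413


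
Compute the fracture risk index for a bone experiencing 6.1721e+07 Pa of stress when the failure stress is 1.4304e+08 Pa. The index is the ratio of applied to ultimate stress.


FRI = applied / ultimate
FRI = 6.1721e+07 / 1.4304e+08
FRI = 0.4315


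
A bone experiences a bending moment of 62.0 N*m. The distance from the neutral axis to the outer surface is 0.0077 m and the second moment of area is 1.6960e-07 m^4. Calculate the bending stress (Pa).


sigma = M * c / I
sigma = 62.0 * 0.0077 / 1.6960e-07
M * c = 0.4774
sigma = 2.8149e+06


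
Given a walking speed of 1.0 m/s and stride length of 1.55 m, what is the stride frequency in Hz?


f = v / stride_length
f = 1.0 / 1.55
f = 0.6452


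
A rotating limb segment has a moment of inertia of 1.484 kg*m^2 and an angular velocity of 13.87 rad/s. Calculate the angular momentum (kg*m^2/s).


L = I * omega
L = 1.484 * 13.87
L = 20.5831


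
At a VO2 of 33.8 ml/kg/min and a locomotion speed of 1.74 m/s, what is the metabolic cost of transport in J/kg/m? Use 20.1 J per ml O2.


Power per kg = VO2 * 20.1 / 60
Power per kg = 33.8 * 20.1 / 60 = 11.3230 W/kg
Cost = power_per_kg / speed
Cost = 11.3230 / 1.74
Cost = 6.5075


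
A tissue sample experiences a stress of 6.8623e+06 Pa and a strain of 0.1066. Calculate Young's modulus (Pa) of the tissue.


E = stress / strain
E = 6.8623e+06 / 0.1066
E = 6.4374e+07


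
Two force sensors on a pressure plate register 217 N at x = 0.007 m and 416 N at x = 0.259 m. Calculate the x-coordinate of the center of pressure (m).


COP_x = (F1*x1 + F2*x2) / (F1 + F2)
COP_x = (217*0.007 + 416*0.259) / (217 + 416)
Numerator = 109.2630
Denominator = 633
COP_x = 0.1726


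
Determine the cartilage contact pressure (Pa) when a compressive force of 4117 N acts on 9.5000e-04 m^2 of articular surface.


P = F / A
P = 4117 / 9.5000e-04
P = 4.3337e+06


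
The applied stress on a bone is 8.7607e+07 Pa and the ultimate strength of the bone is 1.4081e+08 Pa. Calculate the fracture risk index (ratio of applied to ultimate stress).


FRI = applied / ultimate
FRI = 8.7607e+07 / 1.4081e+08
FRI = 0.6222


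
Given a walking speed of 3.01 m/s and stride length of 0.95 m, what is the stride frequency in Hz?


f = v / stride_length
f = 3.01 / 0.95
f = 3.1684


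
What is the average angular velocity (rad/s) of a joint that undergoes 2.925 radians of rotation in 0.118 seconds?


omega = delta_theta / delta_t
omega = 2.925 / 0.118
omega = 24.7881


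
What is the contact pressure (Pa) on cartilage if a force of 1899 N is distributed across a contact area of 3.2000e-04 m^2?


P = F / A
P = 1899 / 3.2000e-04
P = 5.9344e+06


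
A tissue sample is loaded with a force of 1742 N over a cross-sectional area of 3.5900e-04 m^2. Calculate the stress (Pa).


stress = F / A
stress = 1742 / 3.5900e-04
stress = 4.8524e+06


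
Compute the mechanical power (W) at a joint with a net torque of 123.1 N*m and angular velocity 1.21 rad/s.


P = M * omega
P = 123.1 * 1.21
P = 148.9510


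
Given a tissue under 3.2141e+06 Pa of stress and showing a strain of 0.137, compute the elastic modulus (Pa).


E = stress / strain
E = 3.2141e+06 / 0.137
E = 2.3461e+07


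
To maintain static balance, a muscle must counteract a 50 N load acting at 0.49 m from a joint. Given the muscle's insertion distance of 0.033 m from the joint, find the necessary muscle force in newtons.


F_muscle = W * d_load / d_muscle
F_muscle = 50 * 0.49 / 0.033
Numerator = 24.5000
F_muscle = 742.4242


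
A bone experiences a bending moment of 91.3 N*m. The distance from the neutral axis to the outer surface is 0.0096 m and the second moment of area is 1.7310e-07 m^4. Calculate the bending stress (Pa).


sigma = M * c / I
sigma = 91.3 * 0.0096 / 1.7310e-07
M * c = 0.8765
sigma = 5.0634e+06


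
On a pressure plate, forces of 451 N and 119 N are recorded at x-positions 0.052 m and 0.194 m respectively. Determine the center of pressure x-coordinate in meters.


COP_x = (F1*x1 + F2*x2) / (F1 + F2)
COP_x = (451*0.052 + 119*0.194) / (451 + 119)
Numerator = 46.5380
Denominator = 570
COP_x = 0.0816


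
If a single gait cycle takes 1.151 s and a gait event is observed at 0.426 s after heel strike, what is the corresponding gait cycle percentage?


pct = (event_time / cycle_time) * 100
pct = (0.426 / 1.151) * 100
ratio = 0.3701
pct = 37.0113


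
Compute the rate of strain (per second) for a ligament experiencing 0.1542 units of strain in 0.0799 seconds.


strain_rate = delta_strain / delta_t
strain_rate = 0.1542 / 0.0799
strain_rate = 1.9299


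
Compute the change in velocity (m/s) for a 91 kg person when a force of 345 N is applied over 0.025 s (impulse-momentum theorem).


J = F * dt = 345 * 0.025 = 8.6250 N*s
delta_v = J / m
delta_v = 8.6250 / 91
delta_v = 0.0948


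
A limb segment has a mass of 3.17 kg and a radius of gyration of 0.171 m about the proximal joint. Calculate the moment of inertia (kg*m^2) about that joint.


I = m * k^2
I = 3.17 * 0.171^2
k^2 = 0.0292
I = 0.0927


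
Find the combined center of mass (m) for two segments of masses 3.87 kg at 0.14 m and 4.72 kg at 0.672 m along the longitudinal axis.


COM = (m1*x1 + m2*x2) / (m1 + m2)
COM = (3.87*0.14 + 4.72*0.672) / (3.87 + 4.72)
Numerator = 3.7136
Denominator = 8.5900
COM = 0.4323


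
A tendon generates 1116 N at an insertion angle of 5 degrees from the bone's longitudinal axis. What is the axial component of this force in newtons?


F_eff = F_tendon * cos(theta)
theta = 5 deg = 0.0873 rad
cos(theta) = 0.9962
F_eff = 1116 * 0.9962
F_eff = 1111.7533


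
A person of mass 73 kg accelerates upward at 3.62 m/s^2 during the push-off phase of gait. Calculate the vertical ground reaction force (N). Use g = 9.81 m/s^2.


GRF = m * (g + a)
GRF = 73 * (9.81 + 3.62)
GRF = 73 * 13.4300
GRF = 980.3900


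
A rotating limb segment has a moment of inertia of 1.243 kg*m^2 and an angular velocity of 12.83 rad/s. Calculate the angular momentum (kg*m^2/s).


L = I * omega
L = 1.243 * 12.83
L = 15.9477


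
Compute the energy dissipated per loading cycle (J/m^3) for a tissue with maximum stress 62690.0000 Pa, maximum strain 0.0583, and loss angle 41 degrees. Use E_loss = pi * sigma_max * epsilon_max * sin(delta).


E_loss = pi * sigma_max * epsilon_max * sin(delta)
delta = 41 deg = 0.7156 rad
sin(delta) = 0.6561
E_loss = pi * 62690.0000 * 0.0583 * 0.6561
E_loss = 7532.8551


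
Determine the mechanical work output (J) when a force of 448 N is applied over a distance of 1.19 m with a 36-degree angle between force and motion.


W = F * d * cos(theta)
theta = 36 deg = 0.6283 rad
cos(theta) = 0.8090
W = 448 * 1.19 * 0.8090
W = 431.3031


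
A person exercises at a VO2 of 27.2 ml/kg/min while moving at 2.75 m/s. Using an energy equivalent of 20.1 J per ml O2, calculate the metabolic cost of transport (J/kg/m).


Power per kg = VO2 * 20.1 / 60
Power per kg = 27.2 * 20.1 / 60 = 9.1120 W/kg
Cost = power_per_kg / speed
Cost = 9.1120 / 2.75
Cost = 3.3135


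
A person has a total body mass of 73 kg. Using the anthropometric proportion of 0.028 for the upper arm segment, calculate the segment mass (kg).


m_segment = body_mass * fraction
m_segment = 73 * 0.028
m_segment = 2.0440


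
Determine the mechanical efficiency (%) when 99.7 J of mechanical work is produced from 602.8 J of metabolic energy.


eta = (W_mech / E_meta) * 100
eta = (99.7 / 602.8) * 100
ratio = 0.1654
eta = 16.5395


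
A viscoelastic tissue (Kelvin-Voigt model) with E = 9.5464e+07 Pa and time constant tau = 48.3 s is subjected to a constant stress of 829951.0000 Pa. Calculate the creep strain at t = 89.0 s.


epsilon(t) = (sigma/E) * (1 - exp(-t/tau))
sigma/E = 829951.0000 / 9.5464e+07 = 0.0087
exp(-t/tau) = exp(-89.0 / 48.3) = 0.1584
epsilon = 0.0087 * (1 - 0.1584)
epsilon = 0.0073


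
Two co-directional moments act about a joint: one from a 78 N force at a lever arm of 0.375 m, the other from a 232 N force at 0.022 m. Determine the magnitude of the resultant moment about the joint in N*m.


M = F1 * d1 + F2 * d2
M = 78 * 0.375 + 232 * 0.022
M = 29.2500 + 5.1040
M = 34.3540


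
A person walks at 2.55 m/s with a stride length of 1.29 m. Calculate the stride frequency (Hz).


f = v / stride_length
f = 2.55 / 1.29
f = 1.9767


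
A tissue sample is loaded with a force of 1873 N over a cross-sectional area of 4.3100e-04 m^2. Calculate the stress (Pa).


stress = F / A
stress = 1873 / 4.3100e-04
stress = 4.3457e+06


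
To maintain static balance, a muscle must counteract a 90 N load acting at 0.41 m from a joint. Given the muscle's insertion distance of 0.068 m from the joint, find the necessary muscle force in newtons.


F_muscle = W * d_load / d_muscle
F_muscle = 90 * 0.41 / 0.068
Numerator = 36.9000
F_muscle = 542.6471


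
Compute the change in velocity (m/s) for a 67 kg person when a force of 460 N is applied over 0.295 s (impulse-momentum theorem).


J = F * dt = 460 * 0.295 = 135.7000 N*s
delta_v = J / m
delta_v = 135.7000 / 67
delta_v = 2.0254


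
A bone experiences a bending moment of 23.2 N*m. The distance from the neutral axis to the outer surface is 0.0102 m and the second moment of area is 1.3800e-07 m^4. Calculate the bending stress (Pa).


sigma = M * c / I
sigma = 23.2 * 0.0102 / 1.3800e-07
M * c = 0.2366
sigma = 1.7148e+06


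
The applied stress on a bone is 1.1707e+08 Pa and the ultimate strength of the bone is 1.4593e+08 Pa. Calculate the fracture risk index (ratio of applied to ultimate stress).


FRI = applied / ultimate
FRI = 1.1707e+08 / 1.4593e+08
FRI = 0.8022


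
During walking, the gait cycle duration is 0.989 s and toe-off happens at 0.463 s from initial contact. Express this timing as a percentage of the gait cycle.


pct = (event_time / cycle_time) * 100
pct = (0.463 / 0.989) * 100
ratio = 0.4681
pct = 46.8150


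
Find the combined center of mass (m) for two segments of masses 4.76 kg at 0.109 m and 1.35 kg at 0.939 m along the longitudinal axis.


COM = (m1*x1 + m2*x2) / (m1 + m2)
COM = (4.76*0.109 + 1.35*0.939) / (4.76 + 1.35)
Numerator = 1.7865
Denominator = 6.1100
COM = 0.2924


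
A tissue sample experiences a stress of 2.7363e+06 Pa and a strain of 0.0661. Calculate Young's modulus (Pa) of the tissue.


E = stress / strain
E = 2.7363e+06 / 0.0661
E = 4.1396e+07


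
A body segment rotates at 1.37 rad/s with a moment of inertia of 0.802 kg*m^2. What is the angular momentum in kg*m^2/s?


L = I * omega
L = 0.802 * 1.37
L = 1.0987


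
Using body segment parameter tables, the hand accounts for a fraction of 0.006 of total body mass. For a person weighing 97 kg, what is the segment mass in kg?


m_segment = body_mass * fraction
m_segment = 97 * 0.006
m_segment = 0.5820


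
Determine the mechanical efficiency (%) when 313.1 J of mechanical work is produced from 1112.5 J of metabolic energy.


eta = (W_mech / E_meta) * 100
eta = (313.1 / 1112.5) * 100
ratio = 0.2814
eta = 28.1438


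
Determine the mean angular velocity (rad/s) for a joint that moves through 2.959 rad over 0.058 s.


omega = delta_theta / delta_t
omega = 2.959 / 0.058
omega = 51.0172


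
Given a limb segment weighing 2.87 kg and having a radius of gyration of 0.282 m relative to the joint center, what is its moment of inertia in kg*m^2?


I = m * k^2
I = 2.87 * 0.282^2
k^2 = 0.0795
I = 0.2282


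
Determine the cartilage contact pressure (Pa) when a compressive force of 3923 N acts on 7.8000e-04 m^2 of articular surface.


P = F / A
P = 3923 / 7.8000e-04
P = 5.0295e+06


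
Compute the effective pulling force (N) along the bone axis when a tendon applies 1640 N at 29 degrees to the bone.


F_eff = F_tendon * cos(theta)
theta = 29 deg = 0.5061 rad
cos(theta) = 0.8746
F_eff = 1640 * 0.8746
F_eff = 1434.3763


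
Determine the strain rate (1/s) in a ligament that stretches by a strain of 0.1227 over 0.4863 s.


strain_rate = delta_strain / delta_t
strain_rate = 0.1227 / 0.4863
strain_rate = 0.2523


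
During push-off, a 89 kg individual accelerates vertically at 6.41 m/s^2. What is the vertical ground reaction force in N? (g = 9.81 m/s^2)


GRF = m * (g + a)
GRF = 89 * (9.81 + 6.41)
GRF = 89 * 16.2200
GRF = 1443.5800


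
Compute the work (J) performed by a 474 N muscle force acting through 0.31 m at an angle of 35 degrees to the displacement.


W = F * d * cos(theta)
theta = 35 deg = 0.6109 rad
cos(theta) = 0.8192
W = 474 * 0.31 * 0.8192
W = 120.3662


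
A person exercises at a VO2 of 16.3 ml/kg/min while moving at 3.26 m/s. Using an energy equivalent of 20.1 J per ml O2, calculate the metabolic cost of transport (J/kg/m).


Power per kg = VO2 * 20.1 / 60
Power per kg = 16.3 * 20.1 / 60 = 5.4605 W/kg
Cost = power_per_kg / speed
Cost = 5.4605 / 3.26
Cost = 1.6750


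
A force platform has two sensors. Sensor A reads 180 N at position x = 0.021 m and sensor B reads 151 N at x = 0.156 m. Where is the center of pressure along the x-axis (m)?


COP_x = (F1*x1 + F2*x2) / (F1 + F2)
COP_x = (180*0.021 + 151*0.156) / (180 + 151)
Numerator = 27.3360
Denominator = 331
COP_x = 0.0826


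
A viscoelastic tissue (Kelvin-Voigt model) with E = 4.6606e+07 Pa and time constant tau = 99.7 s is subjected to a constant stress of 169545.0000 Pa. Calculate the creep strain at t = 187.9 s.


epsilon(t) = (sigma/E) * (1 - exp(-t/tau))
sigma/E = 169545.0000 / 4.6606e+07 = 0.0036
exp(-t/tau) = exp(-187.9 / 99.7) = 0.1519
epsilon = 0.0036 * (1 - 0.1519)
epsilon = 0.0031


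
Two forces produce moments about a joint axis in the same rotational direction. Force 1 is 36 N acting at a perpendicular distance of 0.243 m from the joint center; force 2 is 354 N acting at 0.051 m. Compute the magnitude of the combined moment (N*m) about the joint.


M = F1 * d1 + F2 * d2
M = 36 * 0.243 + 354 * 0.051
M = 8.7480 + 18.0540
M = 26.8020


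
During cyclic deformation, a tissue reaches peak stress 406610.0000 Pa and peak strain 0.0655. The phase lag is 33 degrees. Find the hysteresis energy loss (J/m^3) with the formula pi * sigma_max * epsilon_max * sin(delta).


E_loss = pi * sigma_max * epsilon_max * sin(delta)
delta = 33 deg = 0.5760 rad
sin(delta) = 0.5446
E_loss = pi * 406610.0000 * 0.0655 * 0.5446
E_loss = 45569.8913


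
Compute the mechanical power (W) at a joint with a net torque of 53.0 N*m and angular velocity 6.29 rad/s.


P = M * omega
P = 53.0 * 6.29
P = 333.3700


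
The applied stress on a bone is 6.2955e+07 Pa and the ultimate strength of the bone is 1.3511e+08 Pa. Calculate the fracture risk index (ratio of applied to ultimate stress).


FRI = applied / ultimate
FRI = 6.2955e+07 / 1.3511e+08
FRI = 0.4660


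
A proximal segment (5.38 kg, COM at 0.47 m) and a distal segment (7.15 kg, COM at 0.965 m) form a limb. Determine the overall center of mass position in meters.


COM = (m1*x1 + m2*x2) / (m1 + m2)
COM = (5.38*0.47 + 7.15*0.965) / (5.38 + 7.15)
Numerator = 9.4284
Denominator = 12.5300
COM = 0.7525


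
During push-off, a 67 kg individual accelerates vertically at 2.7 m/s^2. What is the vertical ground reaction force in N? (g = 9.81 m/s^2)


GRF = m * (g + a)
GRF = 67 * (9.81 + 2.7)
GRF = 67 * 12.5100
GRF = 838.1700


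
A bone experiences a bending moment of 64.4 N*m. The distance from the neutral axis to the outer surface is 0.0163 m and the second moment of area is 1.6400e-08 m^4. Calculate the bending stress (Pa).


sigma = M * c / I
sigma = 64.4 * 0.0163 / 1.6400e-08
M * c = 1.0497
sigma = 6.4007e+07


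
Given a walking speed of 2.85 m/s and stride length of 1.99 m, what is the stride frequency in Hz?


f = v / stride_length
f = 2.85 / 1.99
f = 1.4322


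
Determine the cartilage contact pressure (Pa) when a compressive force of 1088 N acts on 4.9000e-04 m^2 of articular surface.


P = F / A
P = 1088 / 4.9000e-04
P = 2.2204e+06


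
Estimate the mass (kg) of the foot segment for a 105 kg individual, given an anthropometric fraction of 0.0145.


m_segment = body_mass * fraction
m_segment = 105 * 0.0145
m_segment = 1.5225


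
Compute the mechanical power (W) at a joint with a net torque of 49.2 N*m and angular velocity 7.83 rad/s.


P = M * omega
P = 49.2 * 7.83
P = 385.2360


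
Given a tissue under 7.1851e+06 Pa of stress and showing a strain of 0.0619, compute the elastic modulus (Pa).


E = stress / strain
E = 7.1851e+06 / 0.0619
E = 1.1608e+08


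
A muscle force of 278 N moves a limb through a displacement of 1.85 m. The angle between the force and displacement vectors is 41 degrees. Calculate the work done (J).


W = F * d * cos(theta)
theta = 41 deg = 0.7156 rad
cos(theta) = 0.7547
W = 278 * 1.85 * 0.7547
W = 388.1471


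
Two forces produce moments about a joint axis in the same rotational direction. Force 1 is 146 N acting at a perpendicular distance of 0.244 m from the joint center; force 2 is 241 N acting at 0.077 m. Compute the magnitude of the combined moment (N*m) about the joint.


M = F1 * d1 + F2 * d2
M = 146 * 0.244 + 241 * 0.077
M = 35.6240 + 18.5570
M = 54.1810


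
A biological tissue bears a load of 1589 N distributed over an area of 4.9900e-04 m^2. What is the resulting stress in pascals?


stress = F / A
stress = 1589 / 4.9900e-04
stress = 3.1844e+06


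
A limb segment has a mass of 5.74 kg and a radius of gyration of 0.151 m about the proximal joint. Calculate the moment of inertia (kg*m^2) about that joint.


I = m * k^2
I = 5.74 * 0.151^2
k^2 = 0.0228
I = 0.1309


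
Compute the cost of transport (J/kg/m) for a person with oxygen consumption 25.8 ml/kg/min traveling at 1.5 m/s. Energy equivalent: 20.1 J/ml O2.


Power per kg = VO2 * 20.1 / 60
Power per kg = 25.8 * 20.1 / 60 = 8.6430 W/kg
Cost = power_per_kg / speed
Cost = 8.6430 / 1.5
Cost = 5.7620


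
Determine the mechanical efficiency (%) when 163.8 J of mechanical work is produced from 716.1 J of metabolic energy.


eta = (W_mech / E_meta) * 100
eta = (163.8 / 716.1) * 100
ratio = 0.2287
eta = 22.8739


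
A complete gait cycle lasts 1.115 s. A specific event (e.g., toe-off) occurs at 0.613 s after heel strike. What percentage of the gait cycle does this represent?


pct = (event_time / cycle_time) * 100
pct = (0.613 / 1.115) * 100
ratio = 0.5498
pct = 54.9776


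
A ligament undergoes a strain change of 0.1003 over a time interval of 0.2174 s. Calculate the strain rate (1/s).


strain_rate = delta_strain / delta_t
strain_rate = 0.1003 / 0.2174
strain_rate = 0.4614


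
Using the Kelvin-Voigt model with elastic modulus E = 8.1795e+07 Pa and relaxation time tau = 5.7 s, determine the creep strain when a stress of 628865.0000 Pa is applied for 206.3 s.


epsilon(t) = (sigma/E) * (1 - exp(-t/tau))
sigma/E = 628865.0000 / 8.1795e+07 = 0.0077
exp(-t/tau) = exp(-206.3 / 5.7) = 1.9124e-16
epsilon = 0.0077 * (1 - 1.9124e-16)
epsilon = 0.0077


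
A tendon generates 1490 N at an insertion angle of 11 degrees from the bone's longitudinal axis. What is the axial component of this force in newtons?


F_eff = F_tendon * cos(theta)
theta = 11 deg = 0.1920 rad
cos(theta) = 0.9816
F_eff = 1490 * 0.9816
F_eff = 1462.6245


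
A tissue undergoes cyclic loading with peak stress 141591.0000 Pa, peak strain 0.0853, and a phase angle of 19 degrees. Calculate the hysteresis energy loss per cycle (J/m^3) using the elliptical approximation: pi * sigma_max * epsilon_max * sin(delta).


E_loss = pi * sigma_max * epsilon_max * sin(delta)
delta = 19 deg = 0.3316 rad
sin(delta) = 0.3256
E_loss = pi * 141591.0000 * 0.0853 * 0.3256
E_loss = 12353.1146


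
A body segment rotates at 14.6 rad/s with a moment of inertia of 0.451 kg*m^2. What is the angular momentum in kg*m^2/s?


L = I * omega
L = 0.451 * 14.6
L = 6.5846


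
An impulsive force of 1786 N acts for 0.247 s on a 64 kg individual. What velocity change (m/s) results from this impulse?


J = F * dt = 1786 * 0.247 = 441.1420 N*s
delta_v = J / m
delta_v = 441.1420 / 64
delta_v = 6.8928


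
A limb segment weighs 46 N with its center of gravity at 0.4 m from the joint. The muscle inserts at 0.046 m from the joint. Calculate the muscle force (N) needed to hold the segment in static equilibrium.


F_muscle = W * d_load / d_muscle
F_muscle = 46 * 0.4 / 0.046
Numerator = 18.4000
F_muscle = 400.0000


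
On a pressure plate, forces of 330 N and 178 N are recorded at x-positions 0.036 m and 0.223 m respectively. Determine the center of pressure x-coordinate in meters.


COP_x = (F1*x1 + F2*x2) / (F1 + F2)
COP_x = (330*0.036 + 178*0.223) / (330 + 178)
Numerator = 51.5740
Denominator = 508
COP_x = 0.1015


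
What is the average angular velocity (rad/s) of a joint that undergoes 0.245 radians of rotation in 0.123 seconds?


omega = delta_theta / delta_t
omega = 0.245 / 0.123
omega = 1.9919


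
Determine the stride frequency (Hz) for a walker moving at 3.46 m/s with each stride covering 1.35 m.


f = v / stride_length
f = 3.46 / 1.35
f = 2.5630


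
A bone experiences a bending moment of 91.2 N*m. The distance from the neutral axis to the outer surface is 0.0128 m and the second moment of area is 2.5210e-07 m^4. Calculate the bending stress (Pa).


sigma = M * c / I
sigma = 91.2 * 0.0128 / 2.5210e-07
M * c = 1.1674
sigma = 4.6305e+06


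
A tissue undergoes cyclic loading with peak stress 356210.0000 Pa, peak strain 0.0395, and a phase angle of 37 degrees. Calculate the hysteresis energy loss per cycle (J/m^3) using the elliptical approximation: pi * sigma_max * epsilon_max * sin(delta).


E_loss = pi * sigma_max * epsilon_max * sin(delta)
delta = 37 deg = 0.6458 rad
sin(delta) = 0.6018
E_loss = pi * 356210.0000 * 0.0395 * 0.6018
E_loss = 26602.1110


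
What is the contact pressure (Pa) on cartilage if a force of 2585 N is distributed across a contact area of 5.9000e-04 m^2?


P = F / A
P = 2585 / 5.9000e-04
P = 4.3814e+06


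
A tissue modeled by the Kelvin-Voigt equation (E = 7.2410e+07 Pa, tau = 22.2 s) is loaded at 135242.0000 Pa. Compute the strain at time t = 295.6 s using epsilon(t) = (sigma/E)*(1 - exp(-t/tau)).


epsilon(t) = (sigma/E) * (1 - exp(-t/tau))
sigma/E = 135242.0000 / 7.2410e+07 = 0.0019
exp(-t/tau) = exp(-295.6 / 22.2) = 1.6490e-06
epsilon = 0.0019 * (1 - 1.6490e-06)
epsilon = 0.0019


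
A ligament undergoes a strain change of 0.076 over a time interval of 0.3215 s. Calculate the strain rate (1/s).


strain_rate = delta_strain / delta_t
strain_rate = 0.076 / 0.3215
strain_rate = 0.2364


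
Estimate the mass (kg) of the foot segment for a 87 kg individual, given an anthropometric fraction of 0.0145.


m_segment = body_mass * fraction
m_segment = 87 * 0.0145
m_segment = 1.2615


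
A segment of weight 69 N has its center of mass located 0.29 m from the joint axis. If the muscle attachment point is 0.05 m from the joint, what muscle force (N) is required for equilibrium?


F_muscle = W * d_load / d_muscle
F_muscle = 69 * 0.29 / 0.05
Numerator = 20.0100
F_muscle = 400.2000


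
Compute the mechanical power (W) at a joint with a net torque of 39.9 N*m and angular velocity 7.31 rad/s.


P = M * omega
P = 39.9 * 7.31
P = 291.6690


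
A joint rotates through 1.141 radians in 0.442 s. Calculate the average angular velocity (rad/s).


omega = delta_theta / delta_t
omega = 1.141 / 0.442
omega = 2.5814


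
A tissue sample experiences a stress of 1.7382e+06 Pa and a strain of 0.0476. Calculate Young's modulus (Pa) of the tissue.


E = stress / strain
E = 1.7382e+06 / 0.0476
E = 3.6517e+07


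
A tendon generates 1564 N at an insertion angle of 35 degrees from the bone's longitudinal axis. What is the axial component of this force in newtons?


F_eff = F_tendon * cos(theta)
theta = 35 deg = 0.6109 rad
cos(theta) = 0.8192
F_eff = 1564 * 0.8192
F_eff = 1281.1538


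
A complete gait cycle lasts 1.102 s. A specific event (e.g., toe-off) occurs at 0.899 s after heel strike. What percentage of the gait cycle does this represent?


pct = (event_time / cycle_time) * 100
pct = (0.899 / 1.102) * 100
ratio = 0.8158
pct = 81.5789


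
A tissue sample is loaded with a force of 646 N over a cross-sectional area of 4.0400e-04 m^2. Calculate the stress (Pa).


stress = F / A
stress = 646 / 4.0400e-04
stress = 1.5990e+06


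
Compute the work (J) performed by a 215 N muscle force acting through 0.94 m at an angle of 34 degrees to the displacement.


W = F * d * cos(theta)
theta = 34 deg = 0.5934 rad
cos(theta) = 0.8290
W = 215 * 0.94 * 0.8290
W = 167.5485


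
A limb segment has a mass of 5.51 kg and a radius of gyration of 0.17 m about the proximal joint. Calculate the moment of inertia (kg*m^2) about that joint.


I = m * k^2
I = 5.51 * 0.17^2
k^2 = 0.0289
I = 0.1592


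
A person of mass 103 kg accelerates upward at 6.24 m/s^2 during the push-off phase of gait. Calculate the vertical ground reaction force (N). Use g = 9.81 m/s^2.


GRF = m * (g + a)
GRF = 103 * (9.81 + 6.24)
GRF = 103 * 16.0500
GRF = 1653.1500


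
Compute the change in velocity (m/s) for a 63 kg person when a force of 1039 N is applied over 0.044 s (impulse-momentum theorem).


J = F * dt = 1039 * 0.044 = 45.7160 N*s
delta_v = J / m
delta_v = 45.7160 / 63
delta_v = 0.7257


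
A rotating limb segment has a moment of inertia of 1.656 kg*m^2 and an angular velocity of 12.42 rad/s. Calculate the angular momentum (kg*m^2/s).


L = I * omega
L = 1.656 * 12.42
L = 20.5675


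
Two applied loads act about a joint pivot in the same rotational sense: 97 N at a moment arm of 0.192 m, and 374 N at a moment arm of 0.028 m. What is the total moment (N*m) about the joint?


M = F1 * d1 + F2 * d2
M = 97 * 0.192 + 374 * 0.028
M = 18.6240 + 10.4720
M = 29.0960


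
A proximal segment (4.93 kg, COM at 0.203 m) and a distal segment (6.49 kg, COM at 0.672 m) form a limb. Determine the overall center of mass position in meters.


COM = (m1*x1 + m2*x2) / (m1 + m2)
COM = (4.93*0.203 + 6.49*0.672) / (4.93 + 6.49)
Numerator = 5.3621
Denominator = 11.4200
COM = 0.4695


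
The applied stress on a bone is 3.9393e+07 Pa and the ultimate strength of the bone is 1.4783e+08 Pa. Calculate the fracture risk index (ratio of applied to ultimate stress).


FRI = applied / ultimate
FRI = 3.9393e+07 / 1.4783e+08
FRI = 0.2665


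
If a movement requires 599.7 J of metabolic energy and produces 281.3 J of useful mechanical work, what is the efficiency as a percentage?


eta = (W_mech / E_meta) * 100
eta = (281.3 / 599.7) * 100
ratio = 0.4691
eta = 46.9068


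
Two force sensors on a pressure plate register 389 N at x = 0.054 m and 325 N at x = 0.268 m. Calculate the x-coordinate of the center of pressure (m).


COP_x = (F1*x1 + F2*x2) / (F1 + F2)
COP_x = (389*0.054 + 325*0.268) / (389 + 325)
Numerator = 108.1060
Denominator = 714
COP_x = 0.1514


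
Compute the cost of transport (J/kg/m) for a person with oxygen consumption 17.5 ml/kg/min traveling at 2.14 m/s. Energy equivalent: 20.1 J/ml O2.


Power per kg = VO2 * 20.1 / 60
Power per kg = 17.5 * 20.1 / 60 = 5.8625 W/kg
Cost = power_per_kg / speed
Cost = 5.8625 / 2.14
Cost = 2.7395


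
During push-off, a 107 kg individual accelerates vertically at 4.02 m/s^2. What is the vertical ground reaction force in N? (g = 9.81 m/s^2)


GRF = m * (g + a)
GRF = 107 * (9.81 + 4.02)
GRF = 107 * 13.8300
GRF = 1479.8100


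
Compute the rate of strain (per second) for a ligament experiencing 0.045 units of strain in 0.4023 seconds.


strain_rate = delta_strain / delta_t
strain_rate = 0.045 / 0.4023
strain_rate = 0.1119


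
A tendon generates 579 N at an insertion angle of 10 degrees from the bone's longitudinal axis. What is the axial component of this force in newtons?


F_eff = F_tendon * cos(theta)
theta = 10 deg = 0.1745 rad
cos(theta) = 0.9848
F_eff = 579 * 0.9848
F_eff = 570.2037


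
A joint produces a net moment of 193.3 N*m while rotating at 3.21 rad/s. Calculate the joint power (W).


P = M * omega
P = 193.3 * 3.21
P = 620.4930


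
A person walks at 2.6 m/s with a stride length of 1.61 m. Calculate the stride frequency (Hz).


f = v / stride_length
f = 2.6 / 1.61
f = 1.6149


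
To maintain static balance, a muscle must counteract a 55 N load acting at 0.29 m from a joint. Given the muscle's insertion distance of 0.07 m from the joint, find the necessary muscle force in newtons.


F_muscle = W * d_load / d_muscle
F_muscle = 55 * 0.29 / 0.07
Numerator = 15.9500
F_muscle = 227.8571


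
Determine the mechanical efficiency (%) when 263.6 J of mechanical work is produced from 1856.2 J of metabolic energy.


eta = (W_mech / E_meta) * 100
eta = (263.6 / 1856.2) * 100
ratio = 0.1420
eta = 14.2011


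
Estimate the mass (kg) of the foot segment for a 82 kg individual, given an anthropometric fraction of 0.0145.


m_segment = body_mass * fraction
m_segment = 82 * 0.0145
m_segment = 1.1890


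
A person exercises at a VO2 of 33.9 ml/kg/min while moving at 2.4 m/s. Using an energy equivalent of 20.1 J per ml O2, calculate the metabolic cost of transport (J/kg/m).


Power per kg = VO2 * 20.1 / 60
Power per kg = 33.9 * 20.1 / 60 = 11.3565 W/kg
Cost = power_per_kg / speed
Cost = 11.3565 / 2.4
Cost = 4.7319


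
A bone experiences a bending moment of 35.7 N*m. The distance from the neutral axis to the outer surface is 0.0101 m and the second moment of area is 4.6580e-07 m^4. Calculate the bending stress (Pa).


sigma = M * c / I
sigma = 35.7 * 0.0101 / 4.6580e-07
M * c = 0.3606
sigma = 774087.5912


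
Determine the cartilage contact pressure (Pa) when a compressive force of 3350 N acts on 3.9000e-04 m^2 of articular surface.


P = F / A
P = 3350 / 3.9000e-04
P = 8.5897e+06


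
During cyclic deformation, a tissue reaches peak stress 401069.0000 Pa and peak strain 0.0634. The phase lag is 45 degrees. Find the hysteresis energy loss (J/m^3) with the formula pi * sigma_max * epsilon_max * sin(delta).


E_loss = pi * sigma_max * epsilon_max * sin(delta)
delta = 45 deg = 0.7854 rad
sin(delta) = 0.7071
E_loss = pi * 401069.0000 * 0.0634 * 0.7071
E_loss = 56486.3130


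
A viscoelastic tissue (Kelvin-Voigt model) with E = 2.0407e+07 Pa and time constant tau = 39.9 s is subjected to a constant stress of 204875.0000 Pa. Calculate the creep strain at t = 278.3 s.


epsilon(t) = (sigma/E) * (1 - exp(-t/tau))
sigma/E = 204875.0000 / 2.0407e+07 = 0.0100
exp(-t/tau) = exp(-278.3 / 39.9) = 9.3502e-04
epsilon = 0.0100 * (1 - 9.3502e-04)
epsilon = 0.0100


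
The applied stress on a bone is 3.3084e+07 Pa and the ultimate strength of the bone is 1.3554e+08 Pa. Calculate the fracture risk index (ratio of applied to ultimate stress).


FRI = applied / ultimate
FRI = 3.3084e+07 / 1.3554e+08
FRI = 0.2441


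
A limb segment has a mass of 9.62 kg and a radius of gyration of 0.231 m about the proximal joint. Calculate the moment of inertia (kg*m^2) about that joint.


I = m * k^2
I = 9.62 * 0.231^2
k^2 = 0.0534
I = 0.5133


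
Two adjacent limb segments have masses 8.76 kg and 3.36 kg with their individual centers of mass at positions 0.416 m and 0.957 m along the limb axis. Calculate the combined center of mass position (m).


COM = (m1*x1 + m2*x2) / (m1 + m2)
COM = (8.76*0.416 + 3.36*0.957) / (8.76 + 3.36)
Numerator = 6.8597
Denominator = 12.1200
COM = 0.5660


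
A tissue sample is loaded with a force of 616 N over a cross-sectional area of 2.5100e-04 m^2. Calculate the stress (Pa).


stress = F / A
stress = 616 / 2.5100e-04
stress = 2.4542e+06


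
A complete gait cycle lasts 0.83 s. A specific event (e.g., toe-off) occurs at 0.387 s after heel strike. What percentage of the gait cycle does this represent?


pct = (event_time / cycle_time) * 100
pct = (0.387 / 0.83) * 100
ratio = 0.4663
pct = 46.6265


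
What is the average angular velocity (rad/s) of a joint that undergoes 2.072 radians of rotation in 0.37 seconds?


omega = delta_theta / delta_t
omega = 2.072 / 0.37
omega = 5.6000


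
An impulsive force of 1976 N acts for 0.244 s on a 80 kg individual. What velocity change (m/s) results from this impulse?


J = F * dt = 1976 * 0.244 = 482.1440 N*s
delta_v = J / m
delta_v = 482.1440 / 80
delta_v = 6.0268


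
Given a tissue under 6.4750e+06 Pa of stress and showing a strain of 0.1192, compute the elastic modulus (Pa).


E = stress / strain
E = 6.4750e+06 / 0.1192
E = 5.4320e+07


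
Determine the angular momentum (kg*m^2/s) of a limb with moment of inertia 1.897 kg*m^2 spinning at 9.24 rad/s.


L = I * omega
L = 1.897 * 9.24
L = 17.5283


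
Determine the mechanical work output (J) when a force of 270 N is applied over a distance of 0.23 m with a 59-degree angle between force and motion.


W = F * d * cos(theta)
theta = 59 deg = 1.0297 rad
cos(theta) = 0.5150
W = 270 * 0.23 * 0.5150
W = 31.9839


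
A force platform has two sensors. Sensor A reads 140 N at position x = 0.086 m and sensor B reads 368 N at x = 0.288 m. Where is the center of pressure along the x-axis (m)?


COP_x = (F1*x1 + F2*x2) / (F1 + F2)
COP_x = (140*0.086 + 368*0.288) / (140 + 368)
Numerator = 118.0240
Denominator = 508
COP_x = 0.2323
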